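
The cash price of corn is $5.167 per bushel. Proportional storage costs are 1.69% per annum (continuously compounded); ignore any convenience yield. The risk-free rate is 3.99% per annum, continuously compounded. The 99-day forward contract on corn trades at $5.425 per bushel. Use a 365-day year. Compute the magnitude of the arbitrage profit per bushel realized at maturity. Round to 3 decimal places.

$0.178 per bushel

Fair forward: F* = S·e^(carry·T), with carry = (r + u) = 0.0399 + 0.0169 = 0.0568
F* = 5.167 · e^(0.0568 × 99/365) = 5.167 · e^0.015406 = 5.167 × 1.015525 = $5.2472
Market $5.425 > fair $5.2472: forward overpriced → cash-and-carry (buy spot, short the forward).
At maturity, profit = |F_mkt − F*| = |5.425 − 5.2472| = $0.178 per bushel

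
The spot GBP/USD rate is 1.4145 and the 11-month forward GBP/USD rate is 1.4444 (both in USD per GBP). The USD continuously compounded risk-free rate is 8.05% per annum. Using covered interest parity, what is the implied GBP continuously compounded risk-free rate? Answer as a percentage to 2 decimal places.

F = S·e^((r_USD − r_GBP)T) ⇒ r_GBP = r_USD − ln(F/S)/T
ln(1.4444/1.4145) = 0.020918; /(11/12) = 0.022820
r_GBP = 0.0805 − 0.022820 = 0.057680
r_GBP = 5.77%

5.77%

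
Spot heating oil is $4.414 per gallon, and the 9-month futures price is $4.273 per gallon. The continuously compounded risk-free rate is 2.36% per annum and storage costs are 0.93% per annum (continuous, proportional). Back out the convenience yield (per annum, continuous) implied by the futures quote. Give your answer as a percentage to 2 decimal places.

F = S·e^((r+u−y)T) ⇒ (r+u−y) = ln(F/S)/T
ln(4.273/4.414) = -0.032465; /T ⇒ -0.043287
y = r + u − ln(F/S)/T = 0.0236 + 0.0093 + 0.043287 = 0.076187
y = 7.62%

7.62%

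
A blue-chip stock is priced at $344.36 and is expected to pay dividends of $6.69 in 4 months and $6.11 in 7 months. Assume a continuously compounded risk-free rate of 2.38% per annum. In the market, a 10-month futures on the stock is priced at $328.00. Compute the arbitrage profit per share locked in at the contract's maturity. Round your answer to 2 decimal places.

$10.34 per share

PV(dividends) I = 6.69·e^(−0.0238·4/12) + 6.11·e^(−0.0238·7/12) = 12.6629
Fair futures F* = (S − I)·e^(rT) = (344.36 − 12.6629)·e^0.019833 = 331.6971 × 1.020031 = 338.3413
Market $328.00 < fair 338.3413: forward underpriced → reverse cash-and-carry (short the stock, invest proceeds at r, pay the dividends, go long the forward).
Profit at T = |F_mkt − F*| = |328.00 − 338.3413| = $10.34 per share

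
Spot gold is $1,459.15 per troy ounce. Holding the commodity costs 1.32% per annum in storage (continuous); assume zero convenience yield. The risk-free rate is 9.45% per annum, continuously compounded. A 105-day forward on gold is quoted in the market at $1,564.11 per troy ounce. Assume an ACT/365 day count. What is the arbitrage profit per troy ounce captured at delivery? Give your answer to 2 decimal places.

Fair forward: F* = S·e^(carry·T), with carry = (r + u) = 0.0945 + 0.0132 = 0.1077
F* = 1459.15 · e^(0.1077 × 105/365) = 1459.15 · e^0.03098219 = 1459.15 × 1.03146713 = $1505.0653
Market $1564.11 > fair $1505.0653: forward overpriced → cash-and-carry (buy spot, short the forward).
At maturity, profit = |F_mkt − F*| = |1564.11 − 1505.0653| = $59.04 per troy ounce

$59.04 per troy ounce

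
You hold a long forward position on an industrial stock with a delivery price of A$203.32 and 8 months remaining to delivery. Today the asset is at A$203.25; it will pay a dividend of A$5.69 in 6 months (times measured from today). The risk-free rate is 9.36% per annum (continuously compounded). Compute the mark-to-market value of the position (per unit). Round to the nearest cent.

A$6.80

PV(remaining dividends) I = 5.69·e^(−0.0936·6/12) = 5.4298
Current forward F = (S − I)·e^(rT) = (203.25 − 5.4298)·e^(0.0936·8/12) = 197.8202 × 1.064388 = 210.5574
Value (long) = (F − K)·e^(−rT) = (210.5574 − 203.32) × 0.939507 = 6.7996
Value = A$6.80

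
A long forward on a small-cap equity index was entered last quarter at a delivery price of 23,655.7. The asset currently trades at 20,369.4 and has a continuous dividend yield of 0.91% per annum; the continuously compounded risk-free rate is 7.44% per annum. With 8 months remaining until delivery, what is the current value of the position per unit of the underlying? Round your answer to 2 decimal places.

-2264.80

Current fair forward for the remaining 8 months: F = S·e^((r − q)·T), (r − q) = 0.0744 − 0.0091 = 0.0653
F = 20369.4 · e^(0.0653 × 8/12) = 20369.4 × 1.04449481 = 21275.7326
Value of long forward = (F − K)·e^(−rT) = (21275.7326 − 23655.7) · e^(−0.0744·8/12)
= -2379.9674 × 0.95160999 = -2264.80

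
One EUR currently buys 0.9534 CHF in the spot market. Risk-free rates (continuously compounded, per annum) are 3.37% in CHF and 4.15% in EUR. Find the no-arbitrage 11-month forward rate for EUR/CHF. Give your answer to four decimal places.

F = S·e^((r_CHF − r_EUR)T) = 0.9534 · e^((0.0337 − 0.0415) × 11/12)
= 0.9534 · e^-0.007150 = 0.9534 × 0.992876
F = 0.9466 CHF per EUR

0.9466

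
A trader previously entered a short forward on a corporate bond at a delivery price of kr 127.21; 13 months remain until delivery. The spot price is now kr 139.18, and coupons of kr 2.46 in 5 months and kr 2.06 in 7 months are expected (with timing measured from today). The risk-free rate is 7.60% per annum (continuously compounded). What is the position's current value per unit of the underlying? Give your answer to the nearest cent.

-kr 17.67

PV(remaining coupons) I = 2.46·e^(−0.0760·5/12) + 2.06·e^(−0.0760·7/12) = 4.3540
Current forward F = (S − I)·e^(rT) = (139.18 − 4.3540)·e^(0.0760·13/12) = 134.8260 × 1.085818 = 146.3965
Value (long) = (F − K)·e^(−rT) = (146.3965 − 127.21) × 0.920965 = 17.6701
Short position value = −(long value) = -kr 17.67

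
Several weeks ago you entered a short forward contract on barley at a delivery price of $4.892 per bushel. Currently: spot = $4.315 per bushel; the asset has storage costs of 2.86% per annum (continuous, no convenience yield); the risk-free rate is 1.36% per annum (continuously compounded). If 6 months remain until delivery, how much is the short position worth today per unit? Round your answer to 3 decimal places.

Current fair forward for the remaining 6 months: F = S·e^((r + u)·T), (r + u) = 0.0136 + 0.0286 = 0.0422
F = 4.315 · e^(0.0422 × 6/12) = 4.315 × 1.021324 = 4.4070
Value of long forward = (F − K)·e^(−rT) = (4.4070 − 4.892) · e^(−0.0136·6/12)
= -0.4850 × 0.993223 = -0.482
Short position value = −(long value) = $0.482

$0.482 per bushel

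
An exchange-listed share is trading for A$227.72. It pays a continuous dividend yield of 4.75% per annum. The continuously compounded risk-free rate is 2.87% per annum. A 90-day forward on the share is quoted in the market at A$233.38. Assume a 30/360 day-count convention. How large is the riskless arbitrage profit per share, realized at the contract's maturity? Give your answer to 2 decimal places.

Fair forward: F* = S·e^(carry·T), with carry = (r − q) = 0.0287 − 0.0475 = -0.0188
F* = 227.72 · e^(-0.0188 × 90/360) = 227.72 · e^-0.004700 = 227.72 × 0.995311 = A$226.6522
Market A$233.38 > fair A$226.6522: forward overpriced → cash-and-carry (buy spot, short the forward).
At maturity, profit = |F_mkt − F*| = |233.38 − 226.6522| = A$6.73 per share

A$6.73 per share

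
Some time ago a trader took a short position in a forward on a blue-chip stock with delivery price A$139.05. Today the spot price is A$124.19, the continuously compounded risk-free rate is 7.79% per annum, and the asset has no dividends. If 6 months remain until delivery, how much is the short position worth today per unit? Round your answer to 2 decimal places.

A$9.55

Current fair forward for the remaining 6 months: F = S·e^(r·T), r = 0.0779
F = 124.19 · e^(0.0779 × 6/12) = 124.19 × 1.039718 = 129.1226
Value of long forward = (F − K)·e^(−rT) = (129.1226 − 139.05) · e^(−0.0779·6/12)
= -9.9274 × 0.961799 = -9.55
Short position value = −(long value) = A$9.55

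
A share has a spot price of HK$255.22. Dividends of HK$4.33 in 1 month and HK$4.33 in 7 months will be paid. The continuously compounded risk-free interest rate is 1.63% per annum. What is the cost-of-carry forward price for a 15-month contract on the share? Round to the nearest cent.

PV(dividends) I = 4.33·e^(−0.0163·1/12) + 4.33·e^(−0.0163·7/12)
I = 4.3241 + 4.2890 = 8.6131
F = (S − I)·e^(rT) = (255.22 − 8.6131) · e^(0.0163·15/12)
= 246.6069 · e^0.020375 = 246.6069 × 1.020584 = HK$251.68

HK$251.68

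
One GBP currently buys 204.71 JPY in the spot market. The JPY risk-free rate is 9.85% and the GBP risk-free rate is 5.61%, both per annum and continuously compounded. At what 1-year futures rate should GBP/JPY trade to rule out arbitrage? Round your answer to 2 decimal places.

F = S·e^((r_JPY − r_GBP)T) = 204.71 · e^((0.0985 − 0.0561) × 1)
= 204.71 · e^0.042400 = 204.71 × 1.043312
F = 213.58 JPY per GBP

213.58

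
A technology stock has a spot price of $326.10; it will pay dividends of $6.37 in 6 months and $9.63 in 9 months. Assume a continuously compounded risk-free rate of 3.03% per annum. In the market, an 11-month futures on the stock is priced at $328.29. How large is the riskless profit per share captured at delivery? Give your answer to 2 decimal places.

$9.14 per share

PV(dividends) I = 6.37·e^(−0.0303·6/12) + 9.63·e^(−0.0303·9/12) = 15.6878
Fair futures F* = (S − I)·e^(rT) = (326.10 − 15.6878)·e^0.027775 = 310.4122 × 1.028164 = 319.1546
Market $328.29 > fair 319.1546: forward overpriced → cash-and-carry (borrow at r, buy the stock and collect the dividends, short the forward).
Profit at T = |F_mkt − F*| = |328.29 − 319.1546| = $9.14 per share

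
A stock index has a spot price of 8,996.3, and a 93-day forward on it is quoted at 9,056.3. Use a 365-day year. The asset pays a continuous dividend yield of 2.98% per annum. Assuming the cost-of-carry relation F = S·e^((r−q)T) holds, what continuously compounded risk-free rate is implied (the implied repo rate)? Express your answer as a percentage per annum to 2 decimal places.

5.59%

From F = S·e^((r−q)T): (r − q) = ln(F/S)/T
ln(9056.3/8996.3) = ln(1.006669) = 0.006647
(r − q) = 0.006647 / (93/365) = 0.026088
r = ln(F/S)/T + q = 0.026088 + 0.0298 = 0.055888
r = 5.59%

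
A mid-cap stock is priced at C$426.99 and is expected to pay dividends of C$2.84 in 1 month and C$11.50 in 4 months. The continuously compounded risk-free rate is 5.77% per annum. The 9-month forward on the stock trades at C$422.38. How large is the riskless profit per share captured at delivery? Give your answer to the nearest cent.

PV(dividends) I = 2.84·e^(−0.0577·1/12) + 11.50·e^(−0.0577·4/12) = 14.1073
Fair forward F* = (S − I)·e^(rT) = (426.99 − 14.1073)·e^0.043275 = 412.8827 × 1.044225 = 431.1424
Market C$422.38 < fair 431.1424: forward underpriced → reverse cash-and-carry (short the stock, invest proceeds at r, pay the dividends, go long the forward).
Profit at T = |F_mkt − F*| = |422.38 − 431.1424| = C$8.76 per share

C$8.76 per share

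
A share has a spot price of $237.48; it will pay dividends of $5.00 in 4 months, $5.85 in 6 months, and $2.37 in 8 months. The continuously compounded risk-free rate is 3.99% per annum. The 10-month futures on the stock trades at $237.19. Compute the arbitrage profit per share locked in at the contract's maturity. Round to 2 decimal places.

$5.10 per share

PV(dividends) I = 5.00·e^(−0.0399·4/12) + 5.85·e^(−0.0399·6/12) + 2.37·e^(−0.0399·8/12) = 12.9762
Fair futures F* = (S − I)·e^(rT) = (237.48 − 12.9762)·e^0.033250 = 224.5038 × 1.033809 = 232.0940
Market $237.19 > fair 232.0940: forward overpriced → cash-and-carry (borrow at r, buy the stock and collect the dividends, short the forward).
Profit at T = |F_mkt − F*| = |237.19 − 232.0940| = $5.10 per share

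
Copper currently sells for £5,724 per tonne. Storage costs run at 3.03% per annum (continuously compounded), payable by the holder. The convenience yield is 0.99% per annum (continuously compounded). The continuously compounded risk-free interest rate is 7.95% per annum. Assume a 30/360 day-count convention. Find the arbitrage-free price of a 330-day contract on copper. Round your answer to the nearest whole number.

£6,273 per tonne

Net carry = r + u − y = 0.0795 + 0.0303 − 0.0099 = 0.0999
F = S·e^((r+u−y)T) = 5724 · e^(0.0999 × 330/360) = 5724 · e^0.091575
= 5724 × 1.095899 = £6,273 per tonne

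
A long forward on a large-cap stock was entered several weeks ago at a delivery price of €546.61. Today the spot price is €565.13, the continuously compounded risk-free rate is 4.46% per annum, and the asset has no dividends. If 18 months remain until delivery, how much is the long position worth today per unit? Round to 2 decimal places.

€53.89

Current fair forward for the remaining 18 months: F = S·e^(r·T), r = 0.0446
F = 565.13 · e^(0.0446 × 18/12) = 565.13 × 1.069189 = 604.2308
Value of long forward = (F − K)·e^(−rT) = (604.2308 − 546.61) · e^(−0.0446·18/12)
= 57.6208 × 0.935289 = 53.89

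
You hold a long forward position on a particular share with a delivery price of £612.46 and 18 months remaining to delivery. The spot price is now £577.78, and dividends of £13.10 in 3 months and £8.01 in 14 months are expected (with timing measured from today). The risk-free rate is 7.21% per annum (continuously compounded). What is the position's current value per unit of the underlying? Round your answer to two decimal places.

£7.87

PV(remaining dividends) I = 13.10·e^(−0.0721·3/12) + 8.01·e^(−0.0721·14/12) = 20.2298
Current forward F = (S − I)·e^(rT) = (577.78 − 20.2298)·e^(0.0721·18/12) = 557.5502 × 1.114215 = 621.2308
Value (long) = (F − K)·e^(−rT) = (621.2308 − 612.46) × 0.897493 = 7.8717
Value = £7.87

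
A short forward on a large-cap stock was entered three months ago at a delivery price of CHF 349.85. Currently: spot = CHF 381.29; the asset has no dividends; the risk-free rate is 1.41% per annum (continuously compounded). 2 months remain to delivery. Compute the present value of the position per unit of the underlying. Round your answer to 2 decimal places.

Current fair forward for the remaining 2 months: F = S·e^(r·T), r = 0.0141
F = 381.29 · e^(0.0141 × 2/12) = 381.29 × 1.002353 = 382.1872
Value of long forward = (F − K)·e^(−rT) = (382.1872 − 349.85) · e^(−0.0141·2/12)
= 32.3372 × 0.997653 = 32.26
Short position value = −(long value) = -CHF 32.26

-CHF 32.26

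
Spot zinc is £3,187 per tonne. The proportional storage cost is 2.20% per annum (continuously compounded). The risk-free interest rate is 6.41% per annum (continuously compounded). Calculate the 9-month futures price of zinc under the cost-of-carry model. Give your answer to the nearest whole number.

£3,400 per tonne

Net carry = r + u − y = 0.0641 + 0.0220 − 0.0000 = 0.0861
F = S·e^((r+u−y)T) = 3187 · e^(0.0861 × 9/12) = 3187 · e^0.064575
= 3187 × 1.066706 = £3,400 per tonne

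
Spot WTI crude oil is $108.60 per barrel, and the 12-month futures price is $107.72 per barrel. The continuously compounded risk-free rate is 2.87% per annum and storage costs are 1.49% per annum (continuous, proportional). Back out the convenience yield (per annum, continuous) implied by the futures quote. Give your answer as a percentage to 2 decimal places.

5.17%

F = S·e^((r+u−y)T) ⇒ (r+u−y) = ln(F/S)/T
ln(107.72/108.60) = -0.008136; /T ⇒ -0.008136
y = r + u − ln(F/S)/T = 0.0287 + 0.0149 + 0.008136 = 0.051736
y = 5.17%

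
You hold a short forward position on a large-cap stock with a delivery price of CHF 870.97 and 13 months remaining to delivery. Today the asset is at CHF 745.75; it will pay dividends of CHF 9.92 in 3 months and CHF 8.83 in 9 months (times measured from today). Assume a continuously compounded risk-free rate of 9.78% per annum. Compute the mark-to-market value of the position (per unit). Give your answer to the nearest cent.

PV(remaining dividends) I = 9.92·e^(−0.0978·3/12) + 8.83·e^(−0.0978·9/12) = 17.8859
Current forward F = (S − I)·e^(rT) = (745.75 − 17.8859)·e^(0.0978·13/12) = 727.8641 × 1.111766 = 809.2146
Value (long) = (F − K)·e^(−rT) = (809.2146 − 870.97) × 0.899470 = -55.5471
Short position value = −(long value) = CHF 55.55

CHF 55.55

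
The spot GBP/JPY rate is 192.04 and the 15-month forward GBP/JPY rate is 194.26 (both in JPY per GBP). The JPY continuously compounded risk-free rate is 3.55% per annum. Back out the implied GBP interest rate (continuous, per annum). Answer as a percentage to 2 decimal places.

F = S·e^((r_JPY − r_GBP)T) ⇒ r_GBP = r_JPY − ln(F/S)/T
ln(194.26/192.04) = 0.011494; /(15/12) = 0.009195
r_GBP = 0.0355 − 0.009195 = 0.026305
r_GBP = 2.63%

2.63%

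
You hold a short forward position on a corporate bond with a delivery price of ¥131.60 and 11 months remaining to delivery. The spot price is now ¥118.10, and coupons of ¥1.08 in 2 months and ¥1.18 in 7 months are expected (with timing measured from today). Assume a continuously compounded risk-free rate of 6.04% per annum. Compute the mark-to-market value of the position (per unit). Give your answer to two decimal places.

PV(remaining coupons) I = 1.08·e^(−0.0604·2/12) + 1.18·e^(−0.0604·7/12) = 2.2083
Current forward F = (S − I)·e^(rT) = (118.10 − 2.2083)·e^(0.0604·11/12) = 115.8917 × 1.056928 = 122.4892
Value (long) = (F − K)·e^(−rT) = (122.4892 − 131.60) × 0.946138 = -8.6201
Short position value = −(long value) = ¥8.62

¥8.62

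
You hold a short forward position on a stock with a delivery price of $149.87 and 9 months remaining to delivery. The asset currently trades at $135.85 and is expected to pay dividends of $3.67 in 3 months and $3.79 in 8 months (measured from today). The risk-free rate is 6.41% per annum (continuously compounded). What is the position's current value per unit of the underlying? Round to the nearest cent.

PV(remaining dividends) I = 3.67·e^(−0.0641·3/12) + 3.79·e^(−0.0641·8/12) = 7.2431
Current forward F = (S − I)·e^(rT) = (135.85 − 7.2431)·e^(0.0641·9/12) = 128.6069 × 1.049249 = 134.9407
Value (long) = (F − K)·e^(−rT) = (134.9407 − 149.87) × 0.953062 = -14.2285
Short position value = −(long value) = $14.23

$14.23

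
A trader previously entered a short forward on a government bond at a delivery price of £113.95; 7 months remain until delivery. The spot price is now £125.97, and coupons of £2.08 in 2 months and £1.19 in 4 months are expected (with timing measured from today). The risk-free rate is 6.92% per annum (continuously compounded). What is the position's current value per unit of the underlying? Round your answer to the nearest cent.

-£13.31

PV(remaining coupons) I = 2.08·e^(−0.0692·2/12) + 1.19·e^(−0.0692·4/12) = 3.2190
Current forward F = (S − I)·e^(rT) = (125.97 − 3.2190)·e^(0.0692·7/12) = 122.7510 × 1.041192 = 127.8074
Value (long) = (F − K)·e^(−rT) = (127.8074 − 113.95) × 0.960437 = 13.3092
Short position value = −(long value) = -£13.31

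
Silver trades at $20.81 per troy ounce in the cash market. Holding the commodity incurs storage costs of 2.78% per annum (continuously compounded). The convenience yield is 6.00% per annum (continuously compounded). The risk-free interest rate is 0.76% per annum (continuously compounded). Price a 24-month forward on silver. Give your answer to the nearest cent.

$19.81 per troy ounce

Net carry = r + u − y = 0.0076 + 0.0278 − 0.0600 = -0.0246
F = S·e^((r+u−y)T) = 20.81 · e^(-0.0246 × 24/12) = 20.81 · e^-0.049200
= 20.81 × 0.951991 = $19.81 per troy ounce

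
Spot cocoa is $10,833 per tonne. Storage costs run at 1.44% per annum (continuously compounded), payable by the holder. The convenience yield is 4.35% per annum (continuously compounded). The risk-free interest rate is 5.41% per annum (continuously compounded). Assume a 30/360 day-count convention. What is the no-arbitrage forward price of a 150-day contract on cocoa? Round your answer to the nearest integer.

Net carry = r + u − y = 0.0541 + 0.0144 − 0.0435 = 0.0250
F = S·e^((r+u−y)T) = 10833 · e^(0.0250 × 150/360) = 10833 · e^0.010417
= 10833 × 1.010471 = $10,946 per tonne

$10,946 per tonne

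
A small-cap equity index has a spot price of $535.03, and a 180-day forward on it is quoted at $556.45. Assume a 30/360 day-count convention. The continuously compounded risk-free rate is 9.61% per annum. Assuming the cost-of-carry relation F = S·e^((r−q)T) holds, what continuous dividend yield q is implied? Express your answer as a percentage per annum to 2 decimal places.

1.76%

From F = S·e^((r−q)T): (r − q) = ln(F/S)/T
ln(556.45/535.03) = ln(1.040035) = 0.039254
(r − q) = 0.039254 / (180/360) = 0.078508
q = r − ln(F/S)/T = 0.0961 − 0.078508 = 0.017592
q = 1.76%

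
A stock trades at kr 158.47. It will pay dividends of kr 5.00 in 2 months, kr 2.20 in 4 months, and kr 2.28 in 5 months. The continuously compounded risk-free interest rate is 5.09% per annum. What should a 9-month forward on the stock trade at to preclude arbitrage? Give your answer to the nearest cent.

PV(dividends) I = 5.00·e^(−0.0509·2/12) + 2.20·e^(−0.0509·4/12) + 2.28·e^(−0.0509·5/12)
I = 4.9578 + 2.1630 + 2.2322 = 9.3530
F = (S − I)·e^(rT) = (158.47 − 9.3530) · e^(0.0509·9/12)
= 149.1170 · e^0.038175 = 149.1170 × 1.038913 = kr 154.92

kr 154.92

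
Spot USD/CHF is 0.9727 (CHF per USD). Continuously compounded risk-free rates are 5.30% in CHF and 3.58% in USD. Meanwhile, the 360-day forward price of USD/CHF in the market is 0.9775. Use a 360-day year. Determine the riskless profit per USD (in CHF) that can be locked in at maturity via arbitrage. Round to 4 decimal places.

0.0121 per USD (in CHF)

Fair forward: F* = S·e^(carry·T), with carry = (r_CHF − r_USD) = 0.0530 − 0.0358 = 0.0172
F* = 0.9727 · e^(0.0172 × 360/360) = 0.9727 · e^0.017200 = 0.9727 × 1.017349 = 0.9896
Market 0.9775 < fair 0.9896: forward underpriced → reverse cash-and-carry (short spot, go long the forward).
At maturity, profit = |F_mkt − F*| = |0.9775 − 0.9896| = 0.0121 per USD (in CHF)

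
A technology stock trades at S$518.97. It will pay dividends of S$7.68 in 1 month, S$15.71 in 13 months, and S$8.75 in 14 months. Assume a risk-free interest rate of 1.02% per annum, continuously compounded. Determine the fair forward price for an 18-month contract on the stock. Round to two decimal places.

S$494.62

PV(dividends) I = 7.68·e^(−0.0102·1/12) + 15.71·e^(−0.0102·13/12) + 8.75·e^(−0.0102·14/12)
I = 7.6735 + 15.5374 + 8.6465 = 31.8574
F = (S − I)·e^(rT) = (518.97 − 31.8574) · e^(0.0102·18/12)
= 487.1126 · e^0.015300 = 487.1126 × 1.015418 = S$494.62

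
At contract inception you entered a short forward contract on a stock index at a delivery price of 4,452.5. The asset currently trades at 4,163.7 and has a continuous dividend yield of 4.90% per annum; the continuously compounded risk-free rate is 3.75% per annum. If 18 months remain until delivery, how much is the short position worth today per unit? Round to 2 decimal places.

Current fair forward for the remaining 18 months: F = S·e^((r − q)·T), (r − q) = 0.0375 − 0.0490 = -0.0115
F = 4163.7 · e^(-0.0115 × 18/12) = 4163.7 × 0.98289793 = 4092.4921
Value of long forward = (F − K)·e^(−rT) = (4092.4921 − 4452.5) · e^(−0.0375·18/12)
= -360.0079 × 0.94530278 = -340.32
Short position value = −(long value) = 340.32

340.32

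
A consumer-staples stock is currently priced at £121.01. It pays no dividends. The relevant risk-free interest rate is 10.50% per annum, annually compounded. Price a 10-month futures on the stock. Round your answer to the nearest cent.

F = S · (1+r)^T
= 121.01 × 1.086764
F = £131.51

£131.51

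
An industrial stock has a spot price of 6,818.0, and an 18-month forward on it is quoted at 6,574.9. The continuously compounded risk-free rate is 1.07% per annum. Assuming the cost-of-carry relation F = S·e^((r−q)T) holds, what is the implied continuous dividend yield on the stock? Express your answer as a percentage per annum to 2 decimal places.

3.49%

From F = S·e^((r−q)T): (r − q) = ln(F/S)/T
ln(6574.9/6818.0) = ln(0.964344) = -0.036307
(r − q) = -0.036307 / (18/12) = -0.024205
q = r − ln(F/S)/T = 0.0107 + 0.024205 = 0.034905
q = 3.49%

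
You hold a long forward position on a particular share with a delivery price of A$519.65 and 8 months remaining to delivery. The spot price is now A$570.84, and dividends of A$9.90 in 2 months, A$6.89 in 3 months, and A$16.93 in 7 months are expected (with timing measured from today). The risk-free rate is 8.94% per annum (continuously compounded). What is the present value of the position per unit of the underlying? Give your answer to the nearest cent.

PV(remaining dividends) I = 9.90·e^(−0.0894·2/12) + 6.89·e^(−0.0894·3/12) + 16.93·e^(−0.0894·7/12) = 32.5610
Current forward F = (S − I)·e^(rT) = (570.84 − 32.5610)·e^(0.0894·8/12) = 538.2790 × 1.061412 = 571.3358
Value (long) = (F − K)·e^(−rT) = (571.3358 − 519.65) × 0.942141 = 48.6953
Value = A$48.70

A$48.70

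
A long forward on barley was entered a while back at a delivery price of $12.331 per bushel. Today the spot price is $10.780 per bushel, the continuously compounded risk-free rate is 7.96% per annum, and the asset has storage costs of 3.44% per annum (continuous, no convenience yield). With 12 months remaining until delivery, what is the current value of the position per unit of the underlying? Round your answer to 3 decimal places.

-$0.230 per bushel

Current fair forward for the remaining 12 months: F = S·e^((r + u)·T), (r + u) = 0.0796 + 0.0344 = 0.1140
F = 10.780 · e^(0.1140 × 12/12) = 10.780 × 1.120752 = 12.0817
Value of long forward = (F − K)·e^(−rT) = (12.0817 − 12.331) · e^(−0.0796·12/12)
= -0.2493 × 0.923486 = -0.230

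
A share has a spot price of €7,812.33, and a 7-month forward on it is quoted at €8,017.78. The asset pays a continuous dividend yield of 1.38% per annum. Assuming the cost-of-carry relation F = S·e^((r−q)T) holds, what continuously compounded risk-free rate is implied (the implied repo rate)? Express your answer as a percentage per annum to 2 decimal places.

5.83%

From F = S·e^((r−q)T): (r − q) = ln(F/S)/T
ln(8017.78/7812.33) = ln(1.026298) = 0.025958
(r − q) = 0.025958 / (7/12) = 0.044499
r = ln(F/S)/T + q = 0.044499 + 0.0138 = 0.058299
r = 5.83%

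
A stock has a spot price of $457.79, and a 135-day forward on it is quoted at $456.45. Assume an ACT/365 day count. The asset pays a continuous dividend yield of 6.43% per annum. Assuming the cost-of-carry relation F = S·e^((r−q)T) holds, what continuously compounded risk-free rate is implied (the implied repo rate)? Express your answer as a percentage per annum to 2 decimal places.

From F = S·e^((r−q)T): (r − q) = ln(F/S)/T
ln(456.45/457.79) = ln(0.997073) = -0.002931
(r − q) = -0.002931 / (135/365) = -0.007925
r = ln(F/S)/T + q = -0.007925 + 0.0643 = 0.056375
r = 5.64%

5.64%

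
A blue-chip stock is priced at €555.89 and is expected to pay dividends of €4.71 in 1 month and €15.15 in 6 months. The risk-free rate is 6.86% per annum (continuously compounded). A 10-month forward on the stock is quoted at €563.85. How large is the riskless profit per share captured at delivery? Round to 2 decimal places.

€4.29 per share

PV(dividends) I = 4.71·e^(−0.0686·1/12) + 15.15·e^(−0.0686·6/12) = 19.3223
Fair forward F* = (S − I)·e^(rT) = (555.89 − 19.3223)·e^0.057167 = 536.5677 × 1.058833 = 568.1356
Market €563.85 < fair 568.1356: forward underpriced → reverse cash-and-carry (short the stock, invest proceeds at r, pay the dividends, go long the forward).
Profit at T = |F_mkt − F*| = |563.85 − 568.1356| = €4.29 per share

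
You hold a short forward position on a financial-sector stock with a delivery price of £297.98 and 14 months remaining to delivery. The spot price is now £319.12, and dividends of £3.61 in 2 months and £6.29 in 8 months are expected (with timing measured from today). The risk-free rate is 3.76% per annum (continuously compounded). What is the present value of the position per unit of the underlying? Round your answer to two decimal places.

PV(remaining dividends) I = 3.61·e^(−0.0376·2/12) + 6.29·e^(−0.0376·8/12) = 9.7217
Current forward F = (S − I)·e^(rT) = (319.12 − 9.7217)·e^(0.0376·14/12) = 309.3983 × 1.044843 = 323.2726
Value (long) = (F − K)·e^(−rT) = (323.2726 − 297.98) × 0.957082 = 24.2071
Short position value = −(long value) = -£24.21

-£24.21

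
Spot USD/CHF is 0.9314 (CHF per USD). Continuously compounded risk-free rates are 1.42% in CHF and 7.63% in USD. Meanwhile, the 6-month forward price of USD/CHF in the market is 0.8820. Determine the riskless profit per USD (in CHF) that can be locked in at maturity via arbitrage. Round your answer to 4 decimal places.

Fair forward: F* = S·e^(carry·T), with carry = (r_CHF − r_USD) = 0.0142 − 0.0763 = -0.0621
F* = 0.9314 · e^(-0.0621 × 6/12) = 0.9314 · e^-0.031050 = 0.9314 × 0.969427 = 0.9029
Market 0.8820 < fair 0.9029: forward underpriced → reverse cash-and-carry (short spot, go long the forward).
At maturity, profit = |F_mkt − F*| = |0.8820 − 0.9029| = 0.0209 per USD (in CHF)

0.0209 per USD (in CHF)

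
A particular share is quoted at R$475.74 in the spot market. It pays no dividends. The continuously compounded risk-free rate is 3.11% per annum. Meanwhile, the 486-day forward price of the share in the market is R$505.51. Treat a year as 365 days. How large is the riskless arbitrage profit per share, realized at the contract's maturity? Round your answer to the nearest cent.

R$9.66 per share

Fair forward: F* = S·e^(carry·T), with carry = r = 0.0311
F* = 475.74 · e^(0.0311 × 486/365) = 475.74 · e^0.041410 = 475.74 × 1.042279 = R$495.8538
Market R$505.51 > fair R$495.8538: forward overpriced → cash-and-carry (buy spot, short the forward).
At maturity, profit = |F_mkt − F*| = |505.51 − 495.8538| = R$9.66 per share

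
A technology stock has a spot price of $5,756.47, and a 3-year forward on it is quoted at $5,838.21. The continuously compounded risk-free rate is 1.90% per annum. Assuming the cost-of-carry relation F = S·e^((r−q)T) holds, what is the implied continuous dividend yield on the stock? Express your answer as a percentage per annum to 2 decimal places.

From F = S·e^((r−q)T): (r − q) = ln(F/S)/T
ln(5838.21/5756.47) = ln(1.014200) = 0.014100
(r − q) = 0.014100 / (3) = 0.004700
q = r − ln(F/S)/T = 0.0190 − 0.004700 = 0.014300
q = 1.43%

1.43%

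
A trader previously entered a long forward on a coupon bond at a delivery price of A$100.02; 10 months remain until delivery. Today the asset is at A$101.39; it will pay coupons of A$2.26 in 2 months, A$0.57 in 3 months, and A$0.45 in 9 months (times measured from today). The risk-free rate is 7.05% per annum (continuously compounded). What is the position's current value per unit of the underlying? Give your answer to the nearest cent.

A$3.86

PV(remaining coupons) I = 2.26·e^(−0.0705·2/12) + 0.57·e^(−0.0705·3/12) + 0.45·e^(−0.0705·9/12) = 3.2205
Current forward F = (S − I)·e^(rT) = (101.39 − 3.2205)·e^(0.0705·10/12) = 98.1695 × 1.060510 = 104.1097
Value (long) = (F − K)·e^(−rT) = (104.1097 − 100.02) × 0.942942 = 3.8563
Value = A$3.86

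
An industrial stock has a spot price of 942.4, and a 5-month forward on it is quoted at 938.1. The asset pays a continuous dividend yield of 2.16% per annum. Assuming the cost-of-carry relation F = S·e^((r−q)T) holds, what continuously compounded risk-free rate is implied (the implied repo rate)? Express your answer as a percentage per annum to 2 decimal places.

1.06%

From F = S·e^((r−q)T): (r − q) = ln(F/S)/T
ln(938.1/942.4) = ln(0.995437) = -0.004573
(r − q) = -0.004573 / (5/12) = -0.010975
r = ln(F/S)/T + q = -0.010975 + 0.0216 = 0.010625
r = 1.06%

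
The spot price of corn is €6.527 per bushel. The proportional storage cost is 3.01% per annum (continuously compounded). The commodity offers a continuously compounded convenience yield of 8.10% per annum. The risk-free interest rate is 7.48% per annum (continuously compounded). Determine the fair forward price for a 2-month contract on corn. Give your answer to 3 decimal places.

Net carry = r + u − y = 0.0748 + 0.0301 − 0.0810 = 0.0239
F = S·e^((r+u−y)T) = 6.527 · e^(0.0239 × 2/12) = 6.527 · e^0.003983
= 6.527 × 1.003991 = €6.553 per bushel

€6.553 per bushel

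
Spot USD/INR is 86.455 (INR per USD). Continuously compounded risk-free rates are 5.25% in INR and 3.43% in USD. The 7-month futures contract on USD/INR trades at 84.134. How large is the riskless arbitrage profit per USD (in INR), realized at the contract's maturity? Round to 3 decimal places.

3.244 per USD (in INR)

Fair futures: F* = S·e^(carry·T), with carry = (r_INR − r_USD) = 0.0525 − 0.0343 = 0.0182
F* = 86.455 · e^(0.0182 × 7/12) = 86.455 · e^0.010617 = 86.455 × 1.010674 = 87.3778
Market 84.134 < fair 87.3778: forward underpriced → reverse cash-and-carry (short spot, go long the forward).
At maturity, profit = |F_mkt − F*| = |84.134 − 87.3778| = 3.244 per USD (in INR)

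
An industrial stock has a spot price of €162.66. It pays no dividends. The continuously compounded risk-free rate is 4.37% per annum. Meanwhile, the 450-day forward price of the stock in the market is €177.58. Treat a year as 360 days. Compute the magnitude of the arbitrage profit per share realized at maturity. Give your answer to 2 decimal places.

Fair forward: F* = S·e^(carry·T), with carry = r = 0.0437
F* = 162.66 · e^(0.0437 × 450/360) = 162.66 · e^0.054625 = 162.66 × 1.056144 = €171.7924
Market €177.58 > fair €171.7924: forward overpriced → cash-and-carry (buy spot, short the forward).
At maturity, profit = |F_mkt − F*| = |177.58 − 171.7924| = €5.79 per share

€5.79 per share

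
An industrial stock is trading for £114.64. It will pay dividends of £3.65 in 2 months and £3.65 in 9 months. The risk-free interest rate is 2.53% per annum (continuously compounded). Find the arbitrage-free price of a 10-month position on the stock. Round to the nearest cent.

PV(dividends) I = 3.65·e^(−0.0253·2/12) + 3.65·e^(−0.0253·9/12)
I = 3.6346 + 3.5814 = 7.2160
F = (S − I)·e^(rT) = (114.64 − 7.2160) · e^(0.0253·10/12)
= 107.4240 · e^0.021083 = 107.4240 × 1.021307 = £109.71

£109.71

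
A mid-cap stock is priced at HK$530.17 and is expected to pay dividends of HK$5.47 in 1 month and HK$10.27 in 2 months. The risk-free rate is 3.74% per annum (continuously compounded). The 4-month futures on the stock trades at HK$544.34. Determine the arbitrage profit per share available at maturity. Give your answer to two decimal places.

PV(dividends) I = 5.47·e^(−0.0374·1/12) + 10.27·e^(−0.0374·2/12) = 15.6592
Fair futures F* = (S − I)·e^(rT) = (530.17 − 15.6592)·e^0.012467 = 514.5108 × 1.012545 = 520.9653
Market HK$544.34 > fair 520.9653: forward overpriced → cash-and-carry (borrow at r, buy the stock and collect the dividends, short the forward).
Profit at T = |F_mkt − F*| = |544.34 − 520.9653| = HK$23.37 per share

HK$23.37 per share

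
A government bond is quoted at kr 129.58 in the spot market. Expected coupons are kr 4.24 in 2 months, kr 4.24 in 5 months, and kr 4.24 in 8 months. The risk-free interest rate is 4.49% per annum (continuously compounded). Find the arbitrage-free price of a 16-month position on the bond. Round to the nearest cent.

kr 124.32

PV(coupons) I = 4.24·e^(−0.0449·2/12) + 4.24·e^(−0.0449·5/12) + 4.24·e^(−0.0449·8/12)
I = 4.2084 + 4.1614 + 4.1150 = 12.4848
F = (S − I)·e^(rT) = (129.58 − 12.4848) · e^(0.0449·16/12)
= 117.0952 · e^0.059867 = 117.0952 × 1.061695 = kr 124.32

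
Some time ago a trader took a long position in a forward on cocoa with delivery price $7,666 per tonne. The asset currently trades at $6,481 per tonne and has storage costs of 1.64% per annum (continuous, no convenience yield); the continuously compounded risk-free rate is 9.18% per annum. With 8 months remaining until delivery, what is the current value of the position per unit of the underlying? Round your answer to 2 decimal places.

-$658.66 per tonne

Current fair forward for the remaining 8 months: F = S·e^((r + u)·T), (r + u) = 0.0918 + 0.0164 = 0.1082
F = 6481 · e^(0.1082 × 8/12) = 6481 × 1.07479864 = 6965.7700
Value of long forward = (F − K)·e^(−rT) = (6965.7700 − 7666) · e^(−0.0918·8/12)
= -700.2300 × 0.94063509 = -658.66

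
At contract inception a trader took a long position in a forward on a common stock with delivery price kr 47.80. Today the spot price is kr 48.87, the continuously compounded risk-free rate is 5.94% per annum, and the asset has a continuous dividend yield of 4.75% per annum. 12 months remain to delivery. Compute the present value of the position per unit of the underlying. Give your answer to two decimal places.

kr 1.56

Current fair forward for the remaining 12 months: F = S·e^((r − q)·T), (r − q) = 0.0594 − 0.0475 = 0.0119
F = 48.87 · e^(0.0119 × 12/12) = 48.87 × 1.011971 = 49.4550
Value of long forward = (F − K)·e^(−rT) = (49.4550 − 47.80) · e^(−0.0594·12/12)
= 1.6550 × 0.942330 = 1.56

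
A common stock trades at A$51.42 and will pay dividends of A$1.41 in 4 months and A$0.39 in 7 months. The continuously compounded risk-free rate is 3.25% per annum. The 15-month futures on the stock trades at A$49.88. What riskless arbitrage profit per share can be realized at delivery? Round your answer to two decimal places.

A$1.82 per share

PV(dividends) I = 1.41·e^(−0.0325·4/12) + 0.39·e^(−0.0325·7/12) = 1.7775
Fair futures F* = (S − I)·e^(rT) = (51.42 − 1.7775)·e^0.040625 = 49.6425 × 1.041461 = 51.7007
Market A$49.88 < fair 51.7007: forward underpriced → reverse cash-and-carry (short the stock, invest proceeds at r, pay the dividends, go long the forward).
Profit at T = |F_mkt − F*| = |49.88 − 51.7007| = A$1.82 per share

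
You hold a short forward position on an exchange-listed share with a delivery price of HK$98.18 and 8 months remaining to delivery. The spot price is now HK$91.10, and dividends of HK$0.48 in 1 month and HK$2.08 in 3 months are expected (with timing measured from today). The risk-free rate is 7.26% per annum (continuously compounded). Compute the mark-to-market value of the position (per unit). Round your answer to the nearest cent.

PV(remaining dividends) I = 0.48·e^(−0.0726·1/12) + 2.08·e^(−0.0726·3/12) = 2.5197
Current forward F = (S − I)·e^(rT) = (91.10 − 2.5197)·e^(0.0726·8/12) = 88.5803 × 1.049590 = 92.9730
Value (long) = (F − K)·e^(−rT) = (92.9730 − 98.18) × 0.952753 = -4.9610
Short position value = −(long value) = HK$4.96

HK$4.96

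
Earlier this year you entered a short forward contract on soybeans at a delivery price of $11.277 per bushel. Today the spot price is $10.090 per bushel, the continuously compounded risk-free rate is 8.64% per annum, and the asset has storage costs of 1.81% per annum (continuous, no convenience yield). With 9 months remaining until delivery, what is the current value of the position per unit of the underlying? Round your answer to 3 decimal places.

Current fair forward for the remaining 9 months: F = S·e^((r + u)·T), (r + u) = 0.0864 + 0.0181 = 0.1045
F = 10.090 · e^(0.1045 × 9/12) = 10.090 × 1.081528 = 10.9126
Value of long forward = (F − K)·e^(−rT) = (10.9126 − 11.277) · e^(−0.0864·9/12)
= -0.3644 × 0.937255 = -0.342
Short position value = −(long value) = $0.342

$0.342 per bushel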